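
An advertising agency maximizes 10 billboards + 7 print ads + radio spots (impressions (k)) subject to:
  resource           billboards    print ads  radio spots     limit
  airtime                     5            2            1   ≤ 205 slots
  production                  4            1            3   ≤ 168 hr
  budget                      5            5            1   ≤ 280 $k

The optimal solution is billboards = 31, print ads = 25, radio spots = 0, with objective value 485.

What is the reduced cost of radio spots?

Binding: airtime and budget. Non-binding: production (19 unused).
Since production is not tight, its dual is 0.
The binding rows give the dual system: 5·y_airtime + 5·y_budget = 10 and 2·y_airtime + 5·y_budget = 7.
Solving: y_airtime = 1, y_budget = 1.
Reduced cost of radio spots: c₃ − yᵀa₃ = 1 − (1·1 + 1·1) = 1 − 2 = -1.

-1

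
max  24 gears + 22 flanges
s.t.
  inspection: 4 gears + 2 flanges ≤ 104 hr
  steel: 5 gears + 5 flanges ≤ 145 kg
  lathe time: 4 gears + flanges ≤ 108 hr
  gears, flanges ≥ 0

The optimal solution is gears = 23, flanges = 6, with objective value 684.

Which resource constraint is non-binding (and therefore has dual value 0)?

inspection: 104/104 (binding)
steel: 145/145 (binding)
lathe time: 98/108 (slack 10)
By complementary slackness, a constraint with positive slack has shadow price 0 → lathe time.

lathe time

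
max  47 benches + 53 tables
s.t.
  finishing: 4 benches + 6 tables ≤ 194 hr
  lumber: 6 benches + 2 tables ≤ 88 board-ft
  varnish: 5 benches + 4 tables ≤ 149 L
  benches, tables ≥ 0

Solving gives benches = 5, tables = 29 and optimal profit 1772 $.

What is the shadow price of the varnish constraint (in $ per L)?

At the optimum: finishing uses 194 of 194 (binding); lumber uses 88 of 88 (binding); varnish uses 141 of 149 (slack = 8).
Slack constraints have shadow price 0 (complementary slackness).
Dual feasibility on the basic columns requires 4·y_finishing + 6·y_lumber = 47, 6·y_finishing + 2·y_lumber = 53.
Solving: y_finishing = 8, y_lumber = 2.5.
Shadow price of varnish = 0.

0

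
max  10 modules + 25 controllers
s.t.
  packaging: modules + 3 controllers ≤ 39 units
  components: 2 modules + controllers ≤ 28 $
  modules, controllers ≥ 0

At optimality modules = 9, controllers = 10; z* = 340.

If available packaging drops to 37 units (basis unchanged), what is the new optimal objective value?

324

At the optimum: packaging uses 39 of 39 (binding); components uses 28 of 28 (binding).
From A_Bᵀ y = c: 1·y_packaging + 2·y_components = 10; 3·y_packaging + 1·y_components = 25.
This yields shadow prices y_packaging = 8, y_components = 1.
Δz = y_packaging·Δb = 8 × (-2) = -16, so new z* = 340 − 16 = 324.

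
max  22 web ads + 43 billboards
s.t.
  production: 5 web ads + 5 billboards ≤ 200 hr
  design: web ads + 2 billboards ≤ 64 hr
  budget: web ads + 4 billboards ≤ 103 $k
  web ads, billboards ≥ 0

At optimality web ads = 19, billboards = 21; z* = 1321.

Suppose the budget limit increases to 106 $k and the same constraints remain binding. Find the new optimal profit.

At the optimum: production uses 200 of 200 (binding); design uses 61 of 64 (slack = 3); budget uses 103 of 103 (binding).
Since design is not tight, its dual is 0.
The binding rows give the dual system: 5·y_production + 1·y_budget = 22 and 5·y_production + 4·y_budget = 43.
Solving: y_production = 3, y_budget = 7.
Δz = y_budget·Δb = 7 × (3) = 21, so new z* = 1321 + 21 = 1342.

1342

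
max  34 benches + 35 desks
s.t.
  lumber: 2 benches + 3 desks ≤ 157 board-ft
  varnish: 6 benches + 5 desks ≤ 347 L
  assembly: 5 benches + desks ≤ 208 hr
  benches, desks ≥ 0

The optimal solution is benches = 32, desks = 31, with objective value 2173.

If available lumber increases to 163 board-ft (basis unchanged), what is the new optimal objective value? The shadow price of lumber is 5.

Δb = 6, so new z* = 2173 + (5)·(6) = 2173 + 30 = 2203.

2203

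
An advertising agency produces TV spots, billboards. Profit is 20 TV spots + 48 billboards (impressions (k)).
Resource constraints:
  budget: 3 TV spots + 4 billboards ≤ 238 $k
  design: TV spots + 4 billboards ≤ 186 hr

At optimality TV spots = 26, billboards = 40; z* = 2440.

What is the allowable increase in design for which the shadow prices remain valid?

52

Binding constraints: budget, design. The basis is B = [[3,4],[1,4]] with det 8.
Per unit increase in design, x* moves by d = (-0.5, 0.375).
The basis stays optimal until TV spots reaches 0; allowable increase = 52 hr.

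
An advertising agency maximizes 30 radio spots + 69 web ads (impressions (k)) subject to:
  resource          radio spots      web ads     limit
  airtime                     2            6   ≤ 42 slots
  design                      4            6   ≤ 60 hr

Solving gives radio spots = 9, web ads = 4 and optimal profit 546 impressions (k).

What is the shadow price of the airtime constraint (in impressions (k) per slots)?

8

Both airtime and design are binding at x*.
From A_Bᵀ y = c: 2·y_airtime + 4·y_design = 30; 6·y_airtime + 6·y_design = 69.
This yields shadow prices y_airtime = 8, y_design = 3.5.
Shadow price of airtime = 8.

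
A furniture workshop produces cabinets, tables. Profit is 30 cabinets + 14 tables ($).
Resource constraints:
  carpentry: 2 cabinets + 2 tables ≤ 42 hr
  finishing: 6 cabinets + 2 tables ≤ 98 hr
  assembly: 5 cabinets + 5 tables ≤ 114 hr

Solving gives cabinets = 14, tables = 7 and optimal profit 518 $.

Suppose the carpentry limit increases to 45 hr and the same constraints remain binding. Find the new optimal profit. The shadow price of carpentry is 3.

527

Δb = 3, so new z* = 518 + (3)·(3) = 518 + 9 = 527.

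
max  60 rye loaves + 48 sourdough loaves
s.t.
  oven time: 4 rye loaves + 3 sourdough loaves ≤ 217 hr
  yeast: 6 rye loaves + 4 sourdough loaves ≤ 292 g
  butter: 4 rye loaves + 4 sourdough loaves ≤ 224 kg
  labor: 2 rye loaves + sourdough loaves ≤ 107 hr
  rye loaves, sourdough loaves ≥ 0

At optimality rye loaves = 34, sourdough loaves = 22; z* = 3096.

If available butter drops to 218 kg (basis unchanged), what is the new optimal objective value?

3060

Binding: yeast and butter. Non-binding: oven time (15 unused), labor (17 unused).
By complementary slackness, y = 0 for the non-binding constraints.
From A_Bᵀ y = c: 6·y_yeast + 4·y_butter = 60; 4·y_yeast + 4·y_butter = 48.
This yields shadow prices y_yeast = 6, y_butter = 6.
Δz = y_butter·Δb = 6 × (-6) = -36, so new z* = 3096 − 36 = 3060.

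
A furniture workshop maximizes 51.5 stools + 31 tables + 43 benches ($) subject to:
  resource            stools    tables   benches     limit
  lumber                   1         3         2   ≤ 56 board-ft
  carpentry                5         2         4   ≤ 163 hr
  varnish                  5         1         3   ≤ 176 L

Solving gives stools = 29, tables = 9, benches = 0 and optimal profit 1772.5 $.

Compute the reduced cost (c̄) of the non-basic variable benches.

Check each constraint at x*: lumber 56/56 (tight); carpentry 163/163 (tight); varnish 154/176 (slack 22).
Since varnish is not tight, its dual is 0.
From A_Bᵀ y = c: 1·y_lumber + 5·y_carpentry = 51.5; 3·y_lumber + 2·y_carpentry = 31.
This yields shadow prices y_lumber = 4, y_carpentry = 9.5.
Reduced cost of benches: c₃ − yᵀa₃ = 43 − (4·2 + 9.5·4) = 43 − 46 = -3.

-3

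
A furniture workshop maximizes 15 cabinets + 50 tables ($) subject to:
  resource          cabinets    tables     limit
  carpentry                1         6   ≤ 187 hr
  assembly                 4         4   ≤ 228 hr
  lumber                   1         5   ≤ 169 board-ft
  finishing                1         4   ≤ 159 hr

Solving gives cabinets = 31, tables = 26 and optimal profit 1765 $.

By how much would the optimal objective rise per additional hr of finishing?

0

At the optimum: carpentry uses 187 of 187 (binding); assembly uses 228 of 228 (binding); lumber uses 161 of 169 (slack = 8); finishing uses 135 of 159 (slack = 24).
By complementary slackness, y = 0 for the non-binding constraints.
The binding rows give the dual system: 1·y_carpentry + 4·y_assembly = 15 and 6·y_carpentry + 4·y_assembly = 50.
Solving: y_carpentry = 7, y_assembly = 2.
Shadow price of finishing = 0.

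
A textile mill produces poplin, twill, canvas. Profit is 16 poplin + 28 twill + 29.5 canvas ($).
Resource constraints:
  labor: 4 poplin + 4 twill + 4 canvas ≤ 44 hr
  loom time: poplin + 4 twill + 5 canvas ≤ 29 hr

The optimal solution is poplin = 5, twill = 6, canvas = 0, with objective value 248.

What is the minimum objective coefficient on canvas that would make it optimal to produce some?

Both labor and loom time are binding at x*.
Dual feasibility on the basic columns requires 4·y_labor + 1·y_loom time = 16, 4·y_labor + 4·y_loom time = 28.
Solving: y_labor = 3, y_loom time = 4.
canvas enters the basis when its profit ≥ yᵀa₃ = 3·4 + 4·5 = 32.

32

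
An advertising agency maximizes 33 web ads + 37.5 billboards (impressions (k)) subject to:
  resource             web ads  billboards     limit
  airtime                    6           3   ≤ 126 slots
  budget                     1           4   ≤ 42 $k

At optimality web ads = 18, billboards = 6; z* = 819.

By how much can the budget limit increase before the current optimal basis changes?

126

Binding constraints: airtime, budget. The basis is B = [[6,3],[1,4]] with det 21.
Per unit increase in budget, x* moves by d = (-0.1429, 0.2857).
The basis stays optimal until web ads reaches 0; allowable increase = 126 $k.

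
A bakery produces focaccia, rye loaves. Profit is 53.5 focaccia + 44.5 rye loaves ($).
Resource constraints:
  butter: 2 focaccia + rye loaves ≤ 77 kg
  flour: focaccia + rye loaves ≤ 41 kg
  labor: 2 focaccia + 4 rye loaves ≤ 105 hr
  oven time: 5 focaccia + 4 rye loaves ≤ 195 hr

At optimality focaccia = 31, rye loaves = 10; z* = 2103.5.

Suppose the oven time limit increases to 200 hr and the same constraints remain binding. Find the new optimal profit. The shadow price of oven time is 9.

Δb = 5, so new z* = 2103.5 + (9)·(5) = 2103.5 + 45 = 2148.5.

2148.5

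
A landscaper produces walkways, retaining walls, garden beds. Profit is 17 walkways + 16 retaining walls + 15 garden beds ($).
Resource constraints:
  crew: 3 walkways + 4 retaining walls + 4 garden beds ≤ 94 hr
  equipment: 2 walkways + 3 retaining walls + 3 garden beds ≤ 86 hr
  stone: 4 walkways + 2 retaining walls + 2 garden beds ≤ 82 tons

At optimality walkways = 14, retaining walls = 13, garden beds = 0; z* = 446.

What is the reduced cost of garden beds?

-1

Binding: crew and stone. Non-binding: equipment (19 unused).
By complementary slackness, y = 0 for the non-binding constraint.
From A_Bᵀ y = c: 3·y_crew + 4·y_stone = 17; 4·y_crew + 2·y_stone = 16.
Solving: y_crew = 3, y_stone = 2.
Reduced cost of garden beds: c₃ − yᵀa₃ = 15 − (3·4 + 2·2) = 15 − 16 = -1.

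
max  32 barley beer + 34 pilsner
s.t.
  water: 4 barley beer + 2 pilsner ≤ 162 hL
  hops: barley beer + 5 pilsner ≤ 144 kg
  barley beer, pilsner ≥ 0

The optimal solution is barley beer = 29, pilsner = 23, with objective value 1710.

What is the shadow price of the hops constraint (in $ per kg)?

4

Both water and hops are binding at x*.
The binding rows give the dual system: 4·y_water + 1·y_hops = 32 and 2·y_water + 5·y_hops = 34.
This yields shadow prices y_water = 7, y_hops = 4.
Shadow price of hops = 4.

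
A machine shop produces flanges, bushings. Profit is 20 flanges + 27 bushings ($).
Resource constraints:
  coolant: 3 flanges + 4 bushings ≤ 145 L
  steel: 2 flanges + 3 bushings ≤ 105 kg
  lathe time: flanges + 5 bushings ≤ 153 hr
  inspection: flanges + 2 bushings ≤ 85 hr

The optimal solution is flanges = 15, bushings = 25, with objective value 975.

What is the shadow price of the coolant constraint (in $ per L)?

6

At the optimum: coolant uses 145 of 145 (binding); steel uses 105 of 105 (binding); lathe time uses 140 of 153 (slack = 13); inspection uses 65 of 85 (slack = 20).
Slack constraints have shadow price 0 (complementary slackness).
From A_Bᵀ y = c: 3·y_coolant + 2·y_steel = 20; 4·y_coolant + 3·y_steel = 27.
→ y_coolant = 6 and y_steel = 1.
Shadow price of coolant = 6.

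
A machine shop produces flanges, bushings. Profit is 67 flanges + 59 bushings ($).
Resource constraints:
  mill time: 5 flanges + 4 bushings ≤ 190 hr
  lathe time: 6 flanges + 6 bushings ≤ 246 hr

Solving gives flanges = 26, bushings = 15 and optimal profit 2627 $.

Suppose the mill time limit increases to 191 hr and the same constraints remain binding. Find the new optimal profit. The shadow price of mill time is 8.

2635

Δb = 1, so new z* = 2627 + (8)·(1) = 2627 + 8 = 2635.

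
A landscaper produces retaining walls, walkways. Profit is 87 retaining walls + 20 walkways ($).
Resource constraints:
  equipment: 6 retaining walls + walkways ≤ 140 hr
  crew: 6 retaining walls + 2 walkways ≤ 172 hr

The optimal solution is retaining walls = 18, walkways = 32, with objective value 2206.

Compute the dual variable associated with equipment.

Both equipment and crew are binding at x*.
The binding rows give the dual system: 6·y_equipment + 6·y_crew = 87 and 1·y_equipment + 2·y_crew = 20.
This yields shadow prices y_equipment = 9, y_crew = 5.5.
Shadow price of equipment = 9.

9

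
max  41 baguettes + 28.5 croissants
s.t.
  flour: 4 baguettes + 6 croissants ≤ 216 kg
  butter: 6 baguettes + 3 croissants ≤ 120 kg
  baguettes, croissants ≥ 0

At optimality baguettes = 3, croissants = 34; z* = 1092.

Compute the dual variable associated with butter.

5.5

Check each constraint at x*: flour 216/216 (tight); butter 120/120 (tight).
From A_Bᵀ y = c: 4·y_flour + 6·y_butter = 41; 6·y_flour + 3·y_butter = 28.5.
→ y_flour = 2 and y_butter = 5.5.
Shadow price of butter = 5.5.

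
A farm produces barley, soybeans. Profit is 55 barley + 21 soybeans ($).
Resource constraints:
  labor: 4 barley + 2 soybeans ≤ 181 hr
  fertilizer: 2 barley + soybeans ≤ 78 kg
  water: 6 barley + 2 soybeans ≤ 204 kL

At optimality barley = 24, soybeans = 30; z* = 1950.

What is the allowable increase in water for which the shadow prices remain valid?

30

Binding constraints: fertilizer, water. The basis is B = [[2,1],[6,2]] with det -2.
Per unit increase in water, x* moves by d = (0.5, -1).
The basis stays optimal until soybeans reaches 0; allowable increase = 30 kL.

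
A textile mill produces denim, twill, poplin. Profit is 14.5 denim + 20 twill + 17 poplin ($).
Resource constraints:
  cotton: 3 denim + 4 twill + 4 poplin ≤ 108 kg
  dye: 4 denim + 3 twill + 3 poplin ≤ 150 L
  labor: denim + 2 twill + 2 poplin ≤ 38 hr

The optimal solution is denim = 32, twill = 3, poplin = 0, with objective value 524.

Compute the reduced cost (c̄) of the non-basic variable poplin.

Binding: cotton and labor. Non-binding: dye (13 unused).
Slack constraints have shadow price 0 (complementary slackness).
Dual feasibility on the basic columns requires 3·y_cotton + 1·y_labor = 14.5, 4·y_cotton + 2·y_labor = 20.
→ y_cotton = 4.5 and y_labor = 1.
Reduced cost of poplin: c₃ − yᵀa₃ = 17 − (4.5·4 + 1·2) = 17 − 20 = -3.

-3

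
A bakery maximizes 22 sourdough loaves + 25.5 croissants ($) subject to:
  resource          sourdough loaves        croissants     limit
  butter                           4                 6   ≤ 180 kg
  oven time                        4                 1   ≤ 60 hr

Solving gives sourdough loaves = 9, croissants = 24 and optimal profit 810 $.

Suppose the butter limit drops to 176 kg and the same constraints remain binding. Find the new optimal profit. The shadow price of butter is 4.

794

Δb = -4, so new z* = 810 + (4)·(-4) = 810 − 16 = 794.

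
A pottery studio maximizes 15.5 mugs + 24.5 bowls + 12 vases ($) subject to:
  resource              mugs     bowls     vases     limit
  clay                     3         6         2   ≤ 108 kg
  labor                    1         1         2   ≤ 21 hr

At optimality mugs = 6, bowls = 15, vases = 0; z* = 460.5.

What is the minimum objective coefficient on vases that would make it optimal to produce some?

Both clay and labor are binding at x*.
From A_Bᵀ y = c: 3·y_clay + 1·y_labor = 15.5; 6·y_clay + 1·y_labor = 24.5.
Solving: y_clay = 3, y_labor = 6.5.
vases enters the basis when its profit ≥ yᵀa₃ = 3·2 + 6.5·2 = 19.

19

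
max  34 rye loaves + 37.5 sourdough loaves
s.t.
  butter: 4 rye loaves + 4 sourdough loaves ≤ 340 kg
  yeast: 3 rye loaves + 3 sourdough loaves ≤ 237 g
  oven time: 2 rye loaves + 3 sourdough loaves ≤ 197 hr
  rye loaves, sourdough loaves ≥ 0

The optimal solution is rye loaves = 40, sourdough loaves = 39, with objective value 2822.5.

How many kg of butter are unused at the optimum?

24

butter used = 4·40 + 4·39 = 316; slack = 340 − 316 = 24.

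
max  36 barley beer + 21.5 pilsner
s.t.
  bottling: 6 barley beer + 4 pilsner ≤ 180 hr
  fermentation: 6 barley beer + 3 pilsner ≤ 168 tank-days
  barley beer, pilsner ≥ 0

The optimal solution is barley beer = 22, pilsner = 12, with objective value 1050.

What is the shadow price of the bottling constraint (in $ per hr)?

Check each constraint at x*: bottling 180/180 (tight); fermentation 168/168 (tight).
Dual feasibility on the basic columns requires 6·y_bottling + 6·y_fermentation = 36, 4·y_bottling + 3·y_fermentation = 21.5.
Solving: y_bottling = 3.5, y_fermentation = 2.5.
Shadow price of bottling = 3.5.

3.5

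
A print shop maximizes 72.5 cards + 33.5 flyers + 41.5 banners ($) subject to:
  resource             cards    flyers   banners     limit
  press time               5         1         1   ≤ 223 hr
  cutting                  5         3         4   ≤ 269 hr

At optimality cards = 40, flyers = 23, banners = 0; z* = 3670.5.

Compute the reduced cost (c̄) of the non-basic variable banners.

At the optimum: press time uses 223 of 223 (binding); cutting uses 269 of 269 (binding).
From A_Bᵀ y = c: 5·y_press time + 5·y_cutting = 72.5; 1·y_press time + 3·y_cutting = 33.5.
This yields shadow prices y_press time = 5, y_cutting = 9.5.
Reduced cost of banners: c₃ − yᵀa₃ = 41.5 − (5·1 + 9.5·4) = 41.5 − 43 = -1.5.

-1.5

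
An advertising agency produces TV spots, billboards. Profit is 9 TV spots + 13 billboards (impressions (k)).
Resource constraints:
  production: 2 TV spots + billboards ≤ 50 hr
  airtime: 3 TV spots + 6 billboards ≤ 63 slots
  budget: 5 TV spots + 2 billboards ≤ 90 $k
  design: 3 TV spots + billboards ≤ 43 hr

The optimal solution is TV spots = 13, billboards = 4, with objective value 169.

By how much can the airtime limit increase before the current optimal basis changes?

Binding constraints: airtime, design. The basis is B = [[3,6],[3,1]] with det -15.
Per unit increase in airtime, x* moves by d = (-0.0667, 0.2).
The basis stays optimal until TV spots reaches 0; allowable increase = 195 slots.

195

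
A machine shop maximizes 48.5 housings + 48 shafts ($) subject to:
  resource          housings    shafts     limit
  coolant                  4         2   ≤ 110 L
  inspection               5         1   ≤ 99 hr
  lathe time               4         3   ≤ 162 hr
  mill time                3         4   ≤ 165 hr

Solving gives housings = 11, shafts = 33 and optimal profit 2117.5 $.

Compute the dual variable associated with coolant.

At the optimum: coolant uses 110 of 110 (binding); inspection uses 88 of 99 (slack = 11); lathe time uses 143 of 162 (slack = 19); mill time uses 165 of 165 (binding).
Since inspection, lathe time are not tight, their duals are 0.
The binding rows give the dual system: 4·y_coolant + 3·y_mill time = 48.5 and 2·y_coolant + 4·y_mill time = 48.
→ y_coolant = 5 and y_mill time = 9.5.
Shadow price of coolant = 5.

5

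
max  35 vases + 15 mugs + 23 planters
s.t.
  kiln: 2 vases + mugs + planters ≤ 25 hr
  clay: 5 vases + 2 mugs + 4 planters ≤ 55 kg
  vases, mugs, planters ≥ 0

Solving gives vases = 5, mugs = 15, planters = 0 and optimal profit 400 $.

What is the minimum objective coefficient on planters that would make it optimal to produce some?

Both kiln and clay are binding at x*.
Dual feasibility on the basic columns requires 2·y_kiln + 5·y_clay = 35, 1·y_kiln + 2·y_clay = 15.
→ y_kiln = 5 and y_clay = 5.
planters enters the basis when its profit ≥ yᵀa₃ = 5·1 + 5·4 = 25.

25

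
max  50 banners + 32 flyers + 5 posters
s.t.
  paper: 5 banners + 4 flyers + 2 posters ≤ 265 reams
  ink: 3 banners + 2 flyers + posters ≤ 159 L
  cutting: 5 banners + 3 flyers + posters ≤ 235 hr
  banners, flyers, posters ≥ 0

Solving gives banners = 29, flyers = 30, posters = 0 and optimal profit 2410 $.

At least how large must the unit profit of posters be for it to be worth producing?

Binding: paper and cutting. Non-binding: ink (12 unused).
By complementary slackness, y = 0 for the non-binding constraint.
The binding rows give the dual system: 5·y_paper + 5·y_cutting = 50 and 4·y_paper + 3·y_cutting = 32.
Solving: y_paper = 2, y_cutting = 8.
posters enters the basis when its profit ≥ yᵀa₃ = 2·2 + 8·1 = 12.

12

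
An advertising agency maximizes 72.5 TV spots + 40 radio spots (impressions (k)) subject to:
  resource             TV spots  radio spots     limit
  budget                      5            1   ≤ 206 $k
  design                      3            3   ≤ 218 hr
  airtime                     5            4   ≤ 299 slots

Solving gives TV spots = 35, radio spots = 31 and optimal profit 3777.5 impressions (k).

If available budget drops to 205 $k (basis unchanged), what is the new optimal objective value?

Binding: budget and airtime. Non-binding: design (20 unused).
By complementary slackness, y = 0 for the non-binding constraint.
From A_Bᵀ y = c: 5·y_budget + 5·y_airtime = 72.5; 1·y_budget + 4·y_airtime = 40.
Solving: y_budget = 6, y_airtime = 8.5.
Δz = y_budget·Δb = 6 × (-1) = -6, so new z* = 3777.5 − 6 = 3771.5.

3771.5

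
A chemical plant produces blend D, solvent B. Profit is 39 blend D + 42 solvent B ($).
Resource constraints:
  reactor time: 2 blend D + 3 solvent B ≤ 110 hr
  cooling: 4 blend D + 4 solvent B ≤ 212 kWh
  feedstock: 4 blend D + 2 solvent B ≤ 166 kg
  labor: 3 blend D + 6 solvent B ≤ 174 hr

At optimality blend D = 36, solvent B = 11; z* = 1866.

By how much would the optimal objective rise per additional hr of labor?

5

Check each constraint at x*: reactor time 105/110 (slack 5); cooling 188/212 (slack 24); feedstock 166/166 (tight); labor 174/174 (tight).
By complementary slackness, y = 0 for the non-binding constraints.
The binding rows give the dual system: 4·y_feedstock + 3·y_labor = 39 and 2·y_feedstock + 6·y_labor = 42.
This yields shadow prices y_feedstock = 6, y_labor = 5.
Shadow price of labor = 5.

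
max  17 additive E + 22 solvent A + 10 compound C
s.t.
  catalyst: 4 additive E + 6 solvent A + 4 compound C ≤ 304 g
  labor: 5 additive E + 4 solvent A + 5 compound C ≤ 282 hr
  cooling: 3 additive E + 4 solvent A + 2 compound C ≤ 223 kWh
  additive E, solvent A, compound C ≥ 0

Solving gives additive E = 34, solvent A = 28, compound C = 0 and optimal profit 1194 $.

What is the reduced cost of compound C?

At the optimum: catalyst uses 304 of 304 (binding); labor uses 282 of 282 (binding); cooling uses 214 of 223 (slack = 9).
Since cooling is not tight, its dual is 0.
The binding rows give the dual system: 4·y_catalyst + 5·y_labor = 17 and 6·y_catalyst + 4·y_labor = 22.
This yields shadow prices y_catalyst = 3, y_labor = 1.
Reduced cost of compound C: c₃ − yᵀa₃ = 10 − (3·4 + 1·5) = 10 − 17 = -7.

-7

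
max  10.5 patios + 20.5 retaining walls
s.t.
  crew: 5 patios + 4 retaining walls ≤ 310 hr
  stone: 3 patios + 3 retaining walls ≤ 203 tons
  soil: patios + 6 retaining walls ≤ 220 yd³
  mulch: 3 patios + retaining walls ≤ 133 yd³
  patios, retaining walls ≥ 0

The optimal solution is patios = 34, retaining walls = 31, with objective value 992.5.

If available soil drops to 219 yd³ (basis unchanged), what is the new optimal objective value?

Check each constraint at x*: crew 294/310 (slack 16); stone 195/203 (slack 8); soil 220/220 (tight); mulch 133/133 (tight).
By complementary slackness, y = 0 for the non-binding constraints.
The binding rows give the dual system: 1·y_soil + 3·y_mulch = 10.5 and 6·y_soil + 1·y_mulch = 20.5.
→ y_soil = 3 and y_mulch = 2.5.
Δz = y_soil·Δb = 3 × (-1) = -3, so new z* = 992.5 − 3 = 989.5.

989.5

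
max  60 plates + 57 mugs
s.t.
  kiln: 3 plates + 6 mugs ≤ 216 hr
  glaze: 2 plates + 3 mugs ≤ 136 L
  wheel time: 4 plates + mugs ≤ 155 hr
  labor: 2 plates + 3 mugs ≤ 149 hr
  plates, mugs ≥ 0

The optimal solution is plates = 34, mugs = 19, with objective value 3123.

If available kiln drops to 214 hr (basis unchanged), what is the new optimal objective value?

Check each constraint at x*: kiln 216/216 (tight); glaze 125/136 (slack 11); wheel time 155/155 (tight); labor 125/149 (slack 24).
By complementary slackness, y = 0 for the non-binding constraints.
Dual feasibility on the basic columns requires 3·y_kiln + 4·y_wheel time = 60, 6·y_kiln + 1·y_wheel time = 57.
This yields shadow prices y_kiln = 8, y_wheel time = 9.
Δz = y_kiln·Δb = 8 × (-2) = -16, so new z* = 3123 − 16 = 3107.

3107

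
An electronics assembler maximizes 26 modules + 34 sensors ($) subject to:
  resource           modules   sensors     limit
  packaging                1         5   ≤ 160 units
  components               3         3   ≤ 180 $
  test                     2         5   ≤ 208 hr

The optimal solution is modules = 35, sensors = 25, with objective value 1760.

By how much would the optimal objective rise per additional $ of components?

Binding: packaging and components. Non-binding: test (13 unused).
By complementary slackness, y = 0 for the non-binding constraint.
The binding rows give the dual system: 1·y_packaging + 3·y_components = 26 and 5·y_packaging + 3·y_components = 34.
Solving: y_packaging = 2, y_components = 8.
Shadow price of components = 8.

8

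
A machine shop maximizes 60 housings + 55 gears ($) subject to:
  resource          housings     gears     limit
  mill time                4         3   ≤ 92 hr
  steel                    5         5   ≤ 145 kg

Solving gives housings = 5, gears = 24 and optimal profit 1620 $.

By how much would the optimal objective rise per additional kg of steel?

8

Both mill time and steel are binding at x*.
Dual feasibility on the basic columns requires 4·y_mill time + 5·y_steel = 60, 3·y_mill time + 5·y_steel = 55.
This yields shadow prices y_mill time = 5, y_steel = 8.
Shadow price of steel = 8.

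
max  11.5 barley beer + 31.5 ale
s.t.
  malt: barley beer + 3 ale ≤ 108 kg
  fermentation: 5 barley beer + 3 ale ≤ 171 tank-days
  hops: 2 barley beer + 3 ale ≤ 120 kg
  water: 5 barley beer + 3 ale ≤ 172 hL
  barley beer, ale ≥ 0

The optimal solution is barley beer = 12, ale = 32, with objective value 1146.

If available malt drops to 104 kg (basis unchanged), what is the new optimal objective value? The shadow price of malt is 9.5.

1108

Δb = -4, so new z* = 1146 + (9.5)·(-4) = 1146 − 38 = 1108.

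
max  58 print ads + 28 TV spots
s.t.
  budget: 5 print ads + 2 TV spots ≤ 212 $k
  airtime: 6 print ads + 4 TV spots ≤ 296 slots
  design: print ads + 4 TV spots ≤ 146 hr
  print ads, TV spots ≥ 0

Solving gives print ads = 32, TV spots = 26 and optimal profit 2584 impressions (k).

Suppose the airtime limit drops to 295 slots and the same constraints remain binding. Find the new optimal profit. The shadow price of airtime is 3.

Δb = -1, so new z* = 2584 + (3)·(-1) = 2584 − 3 = 2581.

2581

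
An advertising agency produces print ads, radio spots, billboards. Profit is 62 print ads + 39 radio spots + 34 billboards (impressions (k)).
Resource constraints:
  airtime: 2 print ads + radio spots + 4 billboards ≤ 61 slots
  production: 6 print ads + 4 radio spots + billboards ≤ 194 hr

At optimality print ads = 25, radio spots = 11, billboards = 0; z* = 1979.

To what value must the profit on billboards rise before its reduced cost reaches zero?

36

Check each constraint at x*: airtime 61/61 (tight); production 194/194 (tight).
From A_Bᵀ y = c: 2·y_airtime + 6·y_production = 62; 1·y_airtime + 4·y_production = 39.
This yields shadow prices y_airtime = 7, y_production = 8.
billboards enters the basis when its profit ≥ yᵀa₃ = 7·4 + 8·1 = 36.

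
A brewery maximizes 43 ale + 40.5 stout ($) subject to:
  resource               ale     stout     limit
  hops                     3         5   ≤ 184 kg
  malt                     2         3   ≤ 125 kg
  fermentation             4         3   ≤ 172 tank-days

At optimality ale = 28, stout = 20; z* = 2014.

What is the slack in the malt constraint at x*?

malt used = 2·28 + 3·20 = 116; slack = 125 − 116 = 9.

9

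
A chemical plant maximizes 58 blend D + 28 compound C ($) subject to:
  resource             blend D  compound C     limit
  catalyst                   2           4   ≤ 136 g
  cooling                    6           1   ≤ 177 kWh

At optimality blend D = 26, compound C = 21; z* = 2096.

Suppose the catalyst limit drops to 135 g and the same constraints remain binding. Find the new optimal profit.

Both catalyst and cooling are binding at x*.
The binding rows give the dual system: 2·y_catalyst + 6·y_cooling = 58 and 4·y_catalyst + 1·y_cooling = 28.
→ y_catalyst = 5 and y_cooling = 8.
Δz = y_catalyst·Δb = 5 × (-1) = -5, so new z* = 2096 − 5 = 2091.

2091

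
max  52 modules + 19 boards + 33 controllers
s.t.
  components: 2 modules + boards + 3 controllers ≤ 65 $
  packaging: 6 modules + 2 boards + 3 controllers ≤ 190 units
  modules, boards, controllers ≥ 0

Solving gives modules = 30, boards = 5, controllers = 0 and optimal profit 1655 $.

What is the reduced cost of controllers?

At the optimum: components uses 65 of 65 (binding); packaging uses 190 of 190 (binding).
Dual feasibility on the basic columns requires 2·y_components + 6·y_packaging = 52, 1·y_components + 2·y_packaging = 19.
Solving: y_components = 5, y_packaging = 7.
Reduced cost of controllers: c₃ − yᵀa₃ = 33 − (5·3 + 7·3) = 33 − 36 = -3.

-3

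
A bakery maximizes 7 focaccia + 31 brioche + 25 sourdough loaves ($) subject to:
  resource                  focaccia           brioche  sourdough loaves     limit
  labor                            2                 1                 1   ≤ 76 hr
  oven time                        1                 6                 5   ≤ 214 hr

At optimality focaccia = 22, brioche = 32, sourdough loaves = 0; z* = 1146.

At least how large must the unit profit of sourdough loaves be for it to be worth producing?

At the optimum: labor uses 76 of 76 (binding); oven time uses 214 of 214 (binding).
Dual feasibility on the basic columns requires 2·y_labor + 1·y_oven time = 7, 1·y_labor + 6·y_oven time = 31.
→ y_labor = 1 and y_oven time = 5.
sourdough loaves enters the basis when its profit ≥ yᵀa₃ = 1·1 + 5·5 = 26.

26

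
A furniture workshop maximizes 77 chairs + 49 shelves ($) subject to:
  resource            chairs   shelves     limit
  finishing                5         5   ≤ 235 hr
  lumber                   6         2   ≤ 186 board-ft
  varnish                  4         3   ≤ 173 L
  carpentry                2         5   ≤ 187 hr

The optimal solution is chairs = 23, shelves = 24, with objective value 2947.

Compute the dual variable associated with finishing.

Binding: finishing and lumber. Non-binding: varnish (9 unused), carpentry (21 unused).
Slack constraints have shadow price 0 (complementary slackness).
Dual feasibility on the basic columns requires 5·y_finishing + 6·y_lumber = 77, 5·y_finishing + 2·y_lumber = 49.
This yields shadow prices y_finishing = 7, y_lumber = 7.
Shadow price of finishing = 7.

7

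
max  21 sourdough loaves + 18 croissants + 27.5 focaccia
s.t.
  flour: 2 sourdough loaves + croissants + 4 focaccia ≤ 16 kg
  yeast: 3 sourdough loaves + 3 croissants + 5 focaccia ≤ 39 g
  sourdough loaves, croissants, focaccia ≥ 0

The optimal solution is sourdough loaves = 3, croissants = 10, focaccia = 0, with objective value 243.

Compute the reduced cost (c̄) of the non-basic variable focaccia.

-9.5

At the optimum: flour uses 16 of 16 (binding); yeast uses 39 of 39 (binding).
From A_Bᵀ y = c: 2·y_flour + 3·y_yeast = 21; 1·y_flour + 3·y_yeast = 18.
Solving: y_flour = 3, y_yeast = 5.
Reduced cost of focaccia: c₃ − yᵀa₃ = 27.5 − (3·4 + 5·5) = 27.5 − 37 = -9.5.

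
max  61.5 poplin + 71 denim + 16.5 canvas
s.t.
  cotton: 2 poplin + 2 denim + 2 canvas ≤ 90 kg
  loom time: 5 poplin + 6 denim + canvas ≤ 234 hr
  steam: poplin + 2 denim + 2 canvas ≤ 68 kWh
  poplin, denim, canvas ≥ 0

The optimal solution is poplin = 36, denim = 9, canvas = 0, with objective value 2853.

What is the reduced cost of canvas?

Binding: cotton and loom time. Non-binding: steam (14 unused).
By complementary slackness, y = 0 for the non-binding constraint.
The binding rows give the dual system: 2·y_cotton + 5·y_loom time = 61.5 and 2·y_cotton + 6·y_loom time = 71.
→ y_cotton = 7 and y_loom time = 9.5.
Reduced cost of canvas: c₃ − yᵀa₃ = 16.5 − (7·2 + 9.5·1) = 16.5 − 23.5 = -7.

-7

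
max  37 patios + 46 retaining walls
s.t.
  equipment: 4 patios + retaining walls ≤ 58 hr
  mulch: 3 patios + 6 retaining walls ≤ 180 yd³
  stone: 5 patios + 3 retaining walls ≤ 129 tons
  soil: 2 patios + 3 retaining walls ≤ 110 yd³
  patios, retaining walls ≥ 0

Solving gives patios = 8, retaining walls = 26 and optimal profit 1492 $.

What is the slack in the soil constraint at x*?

16

soil used = 2·8 + 3·26 = 94; slack = 110 − 94 = 16.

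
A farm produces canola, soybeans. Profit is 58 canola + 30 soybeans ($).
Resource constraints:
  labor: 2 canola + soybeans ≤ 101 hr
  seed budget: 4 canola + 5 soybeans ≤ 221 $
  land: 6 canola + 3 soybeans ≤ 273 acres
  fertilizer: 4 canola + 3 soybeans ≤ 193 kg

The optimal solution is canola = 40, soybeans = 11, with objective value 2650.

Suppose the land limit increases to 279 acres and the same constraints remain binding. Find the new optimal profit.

Check each constraint at x*: labor 91/101 (slack 10); seed budget 215/221 (slack 6); land 273/273 (tight); fertilizer 193/193 (tight).
Since labor, seed budget are not tight, their duals are 0.
The binding rows give the dual system: 6·y_land + 4·y_fertilizer = 58 and 3·y_land + 3·y_fertilizer = 30.
This yields shadow prices y_land = 9, y_fertilizer = 1.
Δz = y_land·Δb = 9 × (6) = 54, so new z* = 2650 + 54 = 2704.

2704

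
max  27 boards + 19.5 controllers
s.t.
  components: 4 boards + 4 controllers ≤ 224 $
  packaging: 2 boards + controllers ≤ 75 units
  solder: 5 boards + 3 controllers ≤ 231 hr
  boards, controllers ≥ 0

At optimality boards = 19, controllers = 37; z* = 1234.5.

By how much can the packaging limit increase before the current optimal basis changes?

Binding constraints: components, packaging. The basis is B = [[4,4],[2,1]] with det -4.
Per unit increase in packaging, x* moves by d = (1, -1).
The basis stays optimal until solder becomes binding; allowable increase = 12.5 units.

12.5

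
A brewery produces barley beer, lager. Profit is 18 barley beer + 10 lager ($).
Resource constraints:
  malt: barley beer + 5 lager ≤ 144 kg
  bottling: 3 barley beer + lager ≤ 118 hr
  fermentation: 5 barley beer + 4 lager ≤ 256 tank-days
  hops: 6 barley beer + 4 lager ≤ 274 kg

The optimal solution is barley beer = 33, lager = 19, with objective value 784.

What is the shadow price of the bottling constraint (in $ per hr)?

2

At the optimum: malt uses 128 of 144 (slack = 16); bottling uses 118 of 118 (binding); fermentation uses 241 of 256 (slack = 15); hops uses 274 of 274 (binding).
Slack constraints have shadow price 0 (complementary slackness).
From A_Bᵀ y = c: 3·y_bottling + 6·y_hops = 18; 1·y_bottling + 4·y_hops = 10.
→ y_bottling = 2 and y_hops = 2.
Shadow price of bottling = 2.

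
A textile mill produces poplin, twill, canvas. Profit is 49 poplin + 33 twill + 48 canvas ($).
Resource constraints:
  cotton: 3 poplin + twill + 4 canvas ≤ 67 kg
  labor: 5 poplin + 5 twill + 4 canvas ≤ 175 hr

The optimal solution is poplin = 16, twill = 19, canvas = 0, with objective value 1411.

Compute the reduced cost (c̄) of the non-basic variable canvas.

Both cotton and labor are binding at x*.
From A_Bᵀ y = c: 3·y_cotton + 5·y_labor = 49; 1·y_cotton + 5·y_labor = 33.
→ y_cotton = 8 and y_labor = 5.
Reduced cost of canvas: c₃ − yᵀa₃ = 48 − (8·4 + 5·4) = 48 − 52 = -4.

-4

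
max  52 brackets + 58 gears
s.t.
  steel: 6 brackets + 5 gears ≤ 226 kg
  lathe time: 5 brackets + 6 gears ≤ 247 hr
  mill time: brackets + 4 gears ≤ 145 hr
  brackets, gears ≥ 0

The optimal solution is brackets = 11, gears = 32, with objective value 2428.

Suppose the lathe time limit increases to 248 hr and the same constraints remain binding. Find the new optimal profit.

At the optimum: steel uses 226 of 226 (binding); lathe time uses 247 of 247 (binding); mill time uses 139 of 145 (slack = 6).
Slack constraints have shadow price 0 (complementary slackness).
From A_Bᵀ y = c: 6·y_steel + 5·y_lathe time = 52; 5·y_steel + 6·y_lathe time = 58.
Solving: y_steel = 2, y_lathe time = 8.
Δz = y_lathe time·Δb = 8 × (1) = 8, so new z* = 2428 + 8 = 2436.

2436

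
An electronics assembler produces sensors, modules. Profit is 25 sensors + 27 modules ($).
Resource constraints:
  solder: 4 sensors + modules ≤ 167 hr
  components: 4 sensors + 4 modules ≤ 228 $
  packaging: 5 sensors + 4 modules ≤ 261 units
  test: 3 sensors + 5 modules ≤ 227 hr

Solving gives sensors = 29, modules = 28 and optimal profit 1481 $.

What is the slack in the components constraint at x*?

components used = 4·29 + 4·28 = 228; slack = 228 − 228 = 0.

0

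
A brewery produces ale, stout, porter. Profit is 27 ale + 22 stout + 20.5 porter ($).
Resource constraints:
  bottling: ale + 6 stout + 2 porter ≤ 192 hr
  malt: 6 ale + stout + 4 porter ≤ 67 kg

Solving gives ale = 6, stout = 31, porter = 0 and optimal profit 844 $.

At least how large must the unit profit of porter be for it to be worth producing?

22

Both bottling and malt are binding at x*.
From A_Bᵀ y = c: 1·y_bottling + 6·y_malt = 27; 6·y_bottling + 1·y_malt = 22.
Solving: y_bottling = 3, y_malt = 4.
porter enters the basis when its profit ≥ yᵀa₃ = 3·2 + 4·4 = 22.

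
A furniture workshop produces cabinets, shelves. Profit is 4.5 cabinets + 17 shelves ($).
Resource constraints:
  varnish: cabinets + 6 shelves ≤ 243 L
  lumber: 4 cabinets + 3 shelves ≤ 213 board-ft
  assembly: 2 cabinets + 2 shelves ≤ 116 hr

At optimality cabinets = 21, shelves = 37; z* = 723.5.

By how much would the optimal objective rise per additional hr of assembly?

1

At the optimum: varnish uses 243 of 243 (binding); lumber uses 195 of 213 (slack = 18); assembly uses 116 of 116 (binding).
Since lumber is not tight, its dual is 0.
Dual feasibility on the basic columns requires 1·y_varnish + 2·y_assembly = 4.5, 6·y_varnish + 2·y_assembly = 17.
Solving: y_varnish = 2.5, y_assembly = 1.
Shadow price of assembly = 1.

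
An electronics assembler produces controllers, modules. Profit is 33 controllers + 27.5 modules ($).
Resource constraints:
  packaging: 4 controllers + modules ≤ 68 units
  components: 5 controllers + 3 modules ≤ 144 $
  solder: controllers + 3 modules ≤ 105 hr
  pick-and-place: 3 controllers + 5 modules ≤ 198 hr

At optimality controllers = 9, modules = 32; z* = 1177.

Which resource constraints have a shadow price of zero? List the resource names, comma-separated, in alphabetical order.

components, pick-and-place

packaging: 68/68 (binding)
components: 141/144 (slack 3)
solder: 105/105 (binding)
pick-and-place: 187/198 (slack 11)
By complementary slackness, a constraint with positive slack has shadow price 0 → components, pick-and-place.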